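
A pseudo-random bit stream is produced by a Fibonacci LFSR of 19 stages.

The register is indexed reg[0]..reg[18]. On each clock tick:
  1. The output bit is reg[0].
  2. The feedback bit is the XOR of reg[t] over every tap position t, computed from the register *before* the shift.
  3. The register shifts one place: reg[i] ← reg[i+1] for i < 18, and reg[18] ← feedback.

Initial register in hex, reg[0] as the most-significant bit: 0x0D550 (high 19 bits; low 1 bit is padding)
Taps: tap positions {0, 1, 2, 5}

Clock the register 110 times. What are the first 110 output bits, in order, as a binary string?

step | reg (before) | out | fb
   0 | 0000110101010101000 | 0 | 1
   1 | 0001101010101010001 | 0 | 0
   2 | 0011010101010100010 | 0 | 0
   3 | 0110101010101000100 | 0 | 0
   4 | 1101010101010001000 | 1 | 1
   5 | 1010101010100010001 | 1 | 0
   6 | 0101010101000100010 | 0 | 0
   7 | 1010101010001000100 | 1 | 0
   8 | 0101010100010001000 | 0 | 0
   9 | 1010101000100010000 | 1 | 0
  10 | 0101010001000100000 | 0 | 0
  11 | 1010100010001000000 | 1 | 0
  12 | 0101000100010000000 | 0 | 1
  13 | 1010001000100000001 | 1 | 0
  14 | 0100010001000000010 | 0 | 0
  15 | 1000100010000000100 | 1 | 1
  16 | 0001000100000001001 | 0 | 0
  17 | 0010001000000010010 | 0 | 1
  18 | 0100010000000100101 | 0 | 0
  19 | 1000100000001001010 | 1 | 1
  20 | 0001000000010010101 | 0 | 0
  21 | 0010000000100101010 | 0 | 1
  22 | 0100000001001010101 | 0 | 1
  23 | 1000000010010101011 | 1 | 1
  24 | 0000000100101010111 | 0 | 0
  25 | 0000001001010101110 | 0 | 0
  26 | 0000010010101011100 | 0 | 1
  27 | 0000100101010111001 | 0 | 0
  28 | 0001001010101110010 | 0 | 0
  29 | 0010010101011100100 | 0 | 0
  30 | 0100101010111001000 | 0 | 1
  31 | 1001010101110010001 | 1 | 0
  32 | 0010101011100100010 | 0 | 1
  33 | 0101010111001000101 | 0 | 0
  34 | 1010101110010001010 | 1 | 0
  35 | 0101011100100010100 | 0 | 0
  36 | 1010111001000101000 | 1 | 1
  37 | 0101110010001010001 | 0 | 0
  38 | 1011100100010100010 | 1 | 0
  39 | 0111001000101000100 | 0 | 0
  40 | 1110010001010001000 | 1 | 0
  41 | 1100100010100010000 | 1 | 0
  42 | 1001000101000100000 | 1 | 1
  43 | 0010001010001000001 | 0 | 1
  44 | 0100010100010000011 | 0 | 0
  45 | 1000101000100000110 | 1 | 1
  46 | 0001010001000001101 | 0 | 1
  47 | 0010100010000011011 | 0 | 1
  48 | 0101000100000110111 | 0 | 1
  49 | 1010001000001101111 | 1 | 0
  50 | 0100010000011011110 | 0 | 0
  51 | 1000100000110111100 | 1 | 1
  52 | 0001000001101111001 | 0 | 0
  53 | 0010000011011110010 | 0 | 1
  54 | 0100000110111100101 | 0 | 1
  55 | 1000001101111001011 | 1 | 1
  56 | 0000011011110010111 | 0 | 1
  57 | 0000110111100101111 | 0 | 1
  58 | 0001101111001011111 | 0 | 0
  59 | 0011011110010111110 | 0 | 0
  60 | 0110111100101111100 | 0 | 1
  61 | 1101111001011111001 | 1 | 1
  62 | 1011110010111110011 | 1 | 1
  63 | 0111100101111100111 | 0 | 0
  64 | 1111001011111001110 | 1 | 1
  65 | 1110010111110011101 | 1 | 0
  66 | 1100101111100111010 | 1 | 0
  67 | 1001011111001110100 | 1 | 0
  68 | 0010111110011101000 | 0 | 0
  69 | 0101111100111010000 | 0 | 0
  70 | 1011111001110100000 | 1 | 1
  71 | 0111110011101000001 | 0 | 1
  72 | 1111100111010000011 | 1 | 1
  73 | 1111001110100000111 | 1 | 1
  74 | 1110011101000001111 | 1 | 0
  75 | 1100111010000011110 | 1 | 1
  76 | 1001110100000111101 | 1 | 0
  77 | 0011101000001111010 | 0 | 1
  78 | 0111010000011110101 | 0 | 1
  79 | 1110100000111101011 | 1 | 1
  80 | 1101000001111010111 | 1 | 0
  81 | 1010000011110101110 | 1 | 0
  82 | 0100000111101011100 | 0 | 1
  83 | 1000001111010111001 | 1 | 1
  84 | 0000011110101110011 | 0 | 1
  85 | 0000111101011100111 | 0 | 1
  86 | 0001111010111001111 | 0 | 1
  87 | 0011110101110011111 | 0 | 0
  88 | 0111101011100111110 | 0 | 0
  89 | 1111010111001111100 | 1 | 0
  90 | 1110101110011111000 | 1 | 1
  91 | 1101011100111110001 | 1 | 1
  92 | 1010111001111100011 | 1 | 1
  93 | 0101110011111000111 | 0 | 0
  94 | 1011100111110001110 | 1 | 0
  95 | 0111001111100011100 | 0 | 0
  96 | 1110011111000111000 | 1 | 0
  97 | 1100111110001110000 | 1 | 1
  98 | 1001111100011100001 | 1 | 0
  99 | 0011111000111000010 | 0 | 0
 100 | 0111110001110000100 | 0 | 1
 101 | 1111100011100001001 | 1 | 1
 102 | 1111000111000010011 | 1 | 1
 103 | 1110001110000100111 | 1 | 1
 104 | 1100011100001001111 | 1 | 1
 105 | 1000111000010011111 | 1 | 0
 106 | 0001110000100111110 | 0 | 1
 107 | 0011100001001111101 | 0 | 1
 108 | 0111000010011111011 | 0 | 0
 109 | 1110000100111110110 | 1 | 1

00001101010101010001000100000001001010101110010001010001000001101111001011111001110100000111101011100111110001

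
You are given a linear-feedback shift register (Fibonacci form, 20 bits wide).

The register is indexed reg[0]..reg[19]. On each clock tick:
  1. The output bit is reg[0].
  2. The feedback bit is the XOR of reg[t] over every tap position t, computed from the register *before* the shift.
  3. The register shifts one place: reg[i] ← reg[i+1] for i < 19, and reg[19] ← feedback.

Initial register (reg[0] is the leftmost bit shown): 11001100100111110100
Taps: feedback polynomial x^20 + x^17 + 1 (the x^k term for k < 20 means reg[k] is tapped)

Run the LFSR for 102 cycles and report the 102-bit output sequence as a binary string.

110011001001111101000100010000011100110111111011011100101000111001111000001011010100111001001011101000

k : reg_k → out_k, fb_k
0: 11001100100111110100 → 1, fb=0
1: 10011001001111101000 → 1, fb=1
2: 00110010011111010001 → 0, fb=0
3: 01100100111110100010 → 0, fb=0
4: 11001001111101000100 → 1, fb=0
5: 10010011111010001000 → 1, fb=1
6: 00100111110100010001 → 0, fb=0
7: 01001111101000100010 → 0, fb=0
8: 10011111010001000100 → 1, fb=0
9: 00111110100010001000 → 0, fb=0
10: 01111101000100010000 → 0, fb=0
11: 11111010001000100000 → 1, fb=1
12: 11110100010001000001 → 1, fb=1
13: 11101000100010000011 → 1, fb=1
14: 11010001000100000111 → 1, fb=0
15: 10100010001000001110 → 1, fb=0
16: 01000100010000011100 → 0, fb=1
17: 10001000100000111001 → 1, fb=1
18: 00010001000001110011 → 0, fb=0
19: 00100010000011100110 → 0, fb=1
20: 01000100000111001101 → 0, fb=1
21: 10001000001110011011 → 1, fb=1
22: 00010000011100110111 → 0, fb=1
23: 00100000111001101111 → 0, fb=1
24: 01000001110011011111 → 0, fb=1
25: 10000011100110111111 → 1, fb=0
26: 00000111001101111110 → 0, fb=1
27: 00001110011011111101 → 0, fb=1
28: 00011100110111111011 → 0, fb=0
29: 00111001101111110110 → 0, fb=1
30: 01110011011111101101 → 0, fb=1
31: 11100110111111011011 → 1, fb=1
32: 11001101111110110111 → 1, fb=0
33: 10011011111101101110 → 1, fb=0
34: 00110111111011011100 → 0, fb=1
35: 01101111110110111001 → 0, fb=0
36: 11011111101101110010 → 1, fb=1
37: 10111111011011100101 → 1, fb=0
38: 01111110110111001010 → 0, fb=0
39: 11111101101110010100 → 1, fb=0
40: 11111011011100101000 → 1, fb=1
41: 11110110111001010001 → 1, fb=1
42: 11101101110010100011 → 1, fb=1
43: 11011011100101000111 → 1, fb=0
44: 10110111001010001110 → 1, fb=0
45: 01101110010100011100 → 0, fb=1
46: 11011100101000111001 → 1, fb=1
47: 10111001010001110011 → 1, fb=1
48: 01110010100011100111 → 0, fb=1
49: 11100101000111001111 → 1, fb=0
50: 11001010001110011110 → 1, fb=0
51: 10010100011100111100 → 1, fb=0
52: 00101000111001111000 → 0, fb=0
53: 01010001110011110000 → 0, fb=0
54: 10100011100111100000 → 1, fb=1
55: 01000111001111000001 → 0, fb=0
56: 10001110011110000010 → 1, fb=1
57: 00011100111100000101 → 0, fb=1
58: 00111001111000001011 → 0, fb=0
59: 01110011110000010110 → 0, fb=1
60: 11100111100000101101 → 1, fb=0
61: 11001111000001011010 → 1, fb=1
62: 10011110000010110101 → 1, fb=0
63: 00111100000101101010 → 0, fb=0
64: 01111000001011010100 → 0, fb=1
65: 11110000010110101001 → 1, fb=1
66: 11100000101101010011 → 1, fb=1
67: 11000001011010100111 → 1, fb=0
68: 10000010110101001110 → 1, fb=0
69: 00000101101010011100 → 0, fb=1
70: 00001011010100111001 → 0, fb=0
71: 00010110101001110010 → 0, fb=0
72: 00101101010011100100 → 0, fb=1
73: 01011010100111001001 → 0, fb=0
74: 10110101001110010010 → 1, fb=1
75: 01101010011100100101 → 0, fb=1
76: 11010100111001001011 → 1, fb=1
77: 10101001110010010111 → 1, fb=0
78: 01010011100100101110 → 0, fb=1
79: 10100111001001011101 → 1, fb=0
80: 01001110010010111010 → 0, fb=0
81: 10011100100101110100 → 1, fb=0
82: 00111001001011101000 → 0, fb=0
83: 01110010010111010000 → 0, fb=0
84: 11100100101110100000 → 1, fb=1
85: 11001001011101000001 → 1, fb=1
86: 10010010111010000011 → 1, fb=1
87: 00100101110100000111 → 0, fb=1
88: 01001011101000001111 → 0, fb=1
89: 10010111010000011111 → 1, fb=0
90: 00101110100000111110 → 0, fb=1
91: 01011101000001111101 → 0, fb=1
92: 10111010000011111011 → 1, fb=1
93: 01110100000111110111 → 0, fb=1
94: 11101000001111101111 → 1, fb=0
95: 11010000011111011110 → 1, fb=0
96: 10100000111110111100 → 1, fb=0
97: 01000001111101111000 → 0, fb=0
98: 10000011111011110000 → 1, fb=1
99: 00000111110111100001 → 0, fb=0
100: 00001111101111000010 → 0, fb=0
101: 00011111011110000100 → 0, fb=1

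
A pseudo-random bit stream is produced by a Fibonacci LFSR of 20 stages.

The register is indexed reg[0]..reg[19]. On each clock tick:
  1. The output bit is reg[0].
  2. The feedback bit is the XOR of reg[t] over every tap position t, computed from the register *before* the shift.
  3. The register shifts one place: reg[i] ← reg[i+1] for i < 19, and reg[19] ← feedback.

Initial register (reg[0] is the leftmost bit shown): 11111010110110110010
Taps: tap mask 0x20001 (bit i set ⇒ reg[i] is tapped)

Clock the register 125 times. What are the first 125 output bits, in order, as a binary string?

k : reg_k → out_k, fb_k
0: 11111010110110110010 → 1, fb=1
1: 11110101101101100101 → 1, fb=0
2: 11101011011011001010 → 1, fb=1
3: 11010110110110010101 → 1, fb=0
4: 10101101101100101010 → 1, fb=1
5: 01011011011001010101 → 0, fb=1
6: 10110110110010101011 → 1, fb=1
7: 01101101100101010111 → 0, fb=1
8: 11011011001010101111 → 1, fb=0
9: 10110110010101011110 → 1, fb=0
10: 01101100101010111100 → 0, fb=1
11: 11011001010101111001 → 1, fb=1
12: 10110010101011110011 → 1, fb=1
13: 01100101010111100111 → 0, fb=1
14: 11001010101111001111 → 1, fb=0
15: 10010101011110011110 → 1, fb=0
16: 00101010111100111100 → 0, fb=1
17: 01010101111001111001 → 0, fb=0
18: 10101011110011110010 → 1, fb=1
19: 01010111100111100101 → 0, fb=1
20: 10101111001111001011 → 1, fb=1
21: 01011110011110010111 → 0, fb=1
22: 10111100111100101111 → 1, fb=0
23: 01111001111001011110 → 0, fb=1
24: 11110011110010111101 → 1, fb=0
25: 11100111100101111010 → 1, fb=1
26: 11001111001011110101 → 1, fb=0
27: 10011110010111101010 → 1, fb=1
28: 00111100101111010101 → 0, fb=1
29: 01111001011110101011 → 0, fb=0
30: 11110010111101010110 → 1, fb=0
31: 11100101111010101100 → 1, fb=0
32: 11001011110101011000 → 1, fb=1
33: 10010111101010110001 → 1, fb=1
34: 00101111010101100011 → 0, fb=0
35: 01011110101011000110 → 0, fb=1
36: 10111101010110001101 → 1, fb=0
37: 01111010101100011010 → 0, fb=0
38: 11110101011000110100 → 1, fb=0
39: 11101010110001101000 → 1, fb=1
40: 11010101100011010001 → 1, fb=1
41: 10101011000110100011 → 1, fb=1
42: 01010110001101000111 → 0, fb=1
43: 10101100011010001111 → 1, fb=0
44: 01011000110100011110 → 0, fb=1
45: 10110001101000111101 → 1, fb=0
46: 01100011010001111010 → 0, fb=0
47: 11000110100011110100 → 1, fb=0
48: 10001101000111101000 → 1, fb=1
49: 00011010001111010001 → 0, fb=0
50: 00110100011110100010 → 0, fb=0
51: 01101000111101000100 → 0, fb=1
52: 11010001111010001001 → 1, fb=1
53: 10100011110100010011 → 1, fb=1
54: 01000111101000100111 → 0, fb=1
55: 10001111010001001111 → 1, fb=0
56: 00011110100010011110 → 0, fb=1
57: 00111101000100111101 → 0, fb=1
58: 01111010001001111011 → 0, fb=0
59: 11110100010011110110 → 1, fb=0
60: 11101000100111101100 → 1, fb=0
61: 11010001001111011000 → 1, fb=1
62: 10100010011110110001 → 1, fb=1
63: 01000100111101100011 → 0, fb=0
64: 10001001111011000110 → 1, fb=0
65: 00010011110110001100 → 0, fb=1
66: 00100111101100011001 → 0, fb=0
67: 01001111011000110010 → 0, fb=0
68: 10011110110001100100 → 1, fb=0
69: 00111101100011001000 → 0, fb=0
70: 01111011000110010000 → 0, fb=0
71: 11110110001100100000 → 1, fb=1
72: 11101100011001000001 → 1, fb=1
73: 11011000110010000011 → 1, fb=1
74: 10110001100100000111 → 1, fb=0
75: 01100011001000001110 → 0, fb=1
76: 11000110010000011101 → 1, fb=0
77: 10001100100000111010 → 1, fb=1
78: 00011001000001110101 → 0, fb=1
79: 00110010000011101011 → 0, fb=0
80: 01100100000111010110 → 0, fb=1
81: 11001000001110101101 → 1, fb=0
82: 10010000011101011010 → 1, fb=1
83: 00100000111010110101 → 0, fb=1
84: 01000001110101101011 → 0, fb=0
85: 10000011101011010110 → 1, fb=0
86: 00000111010110101100 → 0, fb=1
87: 00001110101101011001 → 0, fb=0
88: 00011101011010110010 → 0, fb=0
89: 00111010110101100100 → 0, fb=1
90: 01110101101011001001 → 0, fb=0
91: 11101011010110010010 → 1, fb=1
92: 11010110101100100101 → 1, fb=0
93: 10101101011001001010 → 1, fb=1
94: 01011010110010010101 → 0, fb=1
95: 10110101100100101011 → 1, fb=1
96: 01101011001001010111 → 0, fb=1
97: 11010110010010101111 → 1, fb=0
98: 10101100100101011110 → 1, fb=0
99: 01011001001010111100 → 0, fb=1
100: 10110010010101111001 → 1, fb=1
101: 01100100101011110011 → 0, fb=0
102: 11001001010111100110 → 1, fb=0
103: 10010010101111001100 → 1, fb=0
104: 00100101011110011000 → 0, fb=0
105: 01001010111100110000 → 0, fb=0
106: 10010101111001100000 → 1, fb=1
107: 00101011110011000001 → 0, fb=0
108: 01010111100110000010 → 0, fb=0
109: 10101111001100000100 → 1, fb=0
110: 01011110011000001000 → 0, fb=0
111: 10111100110000010000 → 1, fb=1
112: 01111001100000100001 → 0, fb=0
113: 11110011000001000010 → 1, fb=1
114: 11100110000010000101 → 1, fb=0
115: 11001100000100001010 → 1, fb=1
116: 10011000001000010101 → 1, fb=0
117: 00110000010000101010 → 0, fb=0
118: 01100000100001010100 → 0, fb=1
119: 11000001000010101001 → 1, fb=1
120: 10000010000101010011 → 1, fb=1
121: 00000100001010100111 → 0, fb=1
122: 00001000010101001111 → 0, fb=1
123: 00010000101010011111 → 0, fb=1
124: 00100001010100111111 → 0, fb=1

11111010110110110010101011110011110010111101010110001101000111101000100111101100011001000001110101101011001001010111100110000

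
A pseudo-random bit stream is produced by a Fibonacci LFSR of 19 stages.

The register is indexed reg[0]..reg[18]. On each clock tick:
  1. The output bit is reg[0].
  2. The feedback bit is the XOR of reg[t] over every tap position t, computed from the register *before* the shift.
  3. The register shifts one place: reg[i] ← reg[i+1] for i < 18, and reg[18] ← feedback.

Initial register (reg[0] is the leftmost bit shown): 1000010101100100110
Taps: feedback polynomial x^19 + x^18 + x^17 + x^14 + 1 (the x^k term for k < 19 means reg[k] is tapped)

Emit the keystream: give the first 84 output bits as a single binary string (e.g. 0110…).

step | reg (before) | out | fb
   0 | 1000010101100100110 | 1 | 0
   1 | 0000101011001001100 | 0 | 0
   2 | 0001010110010011000 | 0 | 1
   3 | 0010101100100110001 | 0 | 0
   4 | 0101011001001100010 | 0 | 1
   5 | 1010110010011000101 | 1 | 0
   6 | 0101100100110001010 | 0 | 1
   7 | 1011001001100010101 | 1 | 1
   8 | 0110010011000101011 | 0 | 0
   9 | 1100100110001010110 | 1 | 1
  10 | 1001001100010101101 | 1 | 0
  11 | 0010011000101011010 | 0 | 0
  12 | 0100110001010110100 | 0 | 1
  13 | 1001100010101101001 | 1 | 0
  14 | 0011000101011010010 | 0 | 0
  15 | 0110001010110100100 | 0 | 0
  16 | 1100010101101001000 | 1 | 1
  17 | 1000101011010010001 | 1 | 1
  18 | 0001010110100100011 | 0 | 0
  19 | 0010101101001000110 | 0 | 1
  20 | 0101011010010001101 | 0 | 1
  21 | 1010110100100011011 | 1 | 0
  22 | 0101101001000110110 | 0 | 0
  23 | 1011010010001101100 | 1 | 1
  24 | 0110100100011011001 | 0 | 0
  25 | 1101001000110110010 | 1 | 1
  26 | 1010010001101100101 | 1 | 0
  27 | 0100100011011001010 | 0 | 1
  28 | 1001000110110010101 | 1 | 1
  29 | 0010001101100101011 | 0 | 0
  30 | 0100011011001010110 | 0 | 0
  31 | 1000110110010101100 | 1 | 1
  32 | 0001101100101011001 | 0 | 0
  33 | 0011011001010110010 | 0 | 0
  34 | 0110110010101100100 | 0 | 0
  35 | 1101100101011001000 | 1 | 1
  36 | 1011001010110010001 | 1 | 1
  37 | 0110010101100100011 | 0 | 0
  38 | 1100101011001000110 | 1 | 0
  39 | 1001010110010001100 | 1 | 1
  40 | 0010101100100011001 | 0 | 0
  41 | 0101011001000110010 | 0 | 0
  42 | 1010110010001100100 | 1 | 1
  43 | 0101100100011001001 | 0 | 1
  44 | 1011001000110010011 | 1 | 0
  45 | 0110010001100100110 | 0 | 1
  46 | 1100100011001001101 | 1 | 0
  47 | 1001000110010011010 | 1 | 1
  48 | 0010001100100110101 | 0 | 0
  49 | 0100011001001101010 | 0 | 1
  50 | 1000110010011010101 | 1 | 1
  51 | 0001100100110101011 | 0 | 0
  52 | 0011001001101010110 | 0 | 0
  53 | 0110010011010101100 | 0 | 0
  54 | 1100100110101011000 | 1 | 0
  55 | 1001001101010110000 | 1 | 0
  56 | 0010011010101100000 | 0 | 0
  57 | 0100110101011000000 | 0 | 0
  58 | 1001101010110000000 | 1 | 1
  59 | 0011010101100000001 | 0 | 1
  60 | 0110101011000000011 | 0 | 0
  61 | 1101010110000000110 | 1 | 0
  62 | 1010101100000001100 | 1 | 1
  63 | 0101011000000011001 | 0 | 0
  64 | 1010110000000110010 | 1 | 1
  65 | 0101100000001100101 | 0 | 1
  66 | 1011000000011001011 | 1 | 1
  67 | 0110000000110010111 | 0 | 1
  68 | 1100000001100101111 | 1 | 1
  69 | 1000000011001011111 | 1 | 0
  70 | 0000000110010111110 | 0 | 0
  71 | 0000001100101111100 | 0 | 1
  72 | 0000011001011111001 | 0 | 0
  73 | 0000110010111110010 | 0 | 0
  74 | 0001100101111100100 | 0 | 0
  75 | 0011001011111001000 | 0 | 0
  76 | 0110010111110010000 | 0 | 1
  77 | 1100101111100100001 | 1 | 0
  78 | 1001011111001000010 | 1 | 0
  79 | 0010111110010000100 | 0 | 0
  80 | 0101111100100001000 | 0 | 0
  81 | 1011111001000010000 | 1 | 0
  82 | 0111110010000100000 | 0 | 0
  83 | 1111100100001000000 | 1 | 1

100001010110010011000101011010010001101100101011001000110010011010101100000001100101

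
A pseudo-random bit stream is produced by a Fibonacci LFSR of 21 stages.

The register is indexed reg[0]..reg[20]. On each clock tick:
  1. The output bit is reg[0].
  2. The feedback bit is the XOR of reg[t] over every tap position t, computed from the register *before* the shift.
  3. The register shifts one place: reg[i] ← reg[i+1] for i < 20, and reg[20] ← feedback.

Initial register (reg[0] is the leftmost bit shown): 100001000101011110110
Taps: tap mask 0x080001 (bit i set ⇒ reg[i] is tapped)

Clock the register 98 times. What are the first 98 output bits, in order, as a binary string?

10000100010101111011000000101000100110110101010001010000111000100010100010101100000101000101000100

step | reg (before) | out | fb
   0 | 100001000101011110110 | 1 | 0
   1 | 000010001010111101100 | 0 | 0
   2 | 000100010101111011000 | 0 | 0
   3 | 001000101011110110000 | 0 | 0
   4 | 010001010111101100000 | 0 | 0
   5 | 100010101111011000000 | 1 | 1
   6 | 000101011110110000001 | 0 | 0
   7 | 001010111101100000010 | 0 | 1
   8 | 010101111011000000101 | 0 | 0
   9 | 101011110110000001010 | 1 | 0
  10 | 010111101100000010100 | 0 | 0
  11 | 101111011000000101000 | 1 | 1
  12 | 011110110000001010001 | 0 | 0
  13 | 111101100000010100010 | 1 | 0
  14 | 111011000000101000100 | 1 | 1
  15 | 110110000001010001001 | 1 | 1
  16 | 101100000010100010011 | 1 | 0
  17 | 011000000101000100110 | 0 | 1
  18 | 110000001010001001101 | 1 | 1
  19 | 100000010100010011011 | 1 | 0
  20 | 000000101000100110110 | 0 | 1
  21 | 000001010001001101101 | 0 | 0
  22 | 000010100010011011010 | 0 | 1
  23 | 000101000100110110101 | 0 | 0
  24 | 001010001001101101010 | 0 | 1
  25 | 010100010011011010101 | 0 | 0
  26 | 101000100110110101010 | 1 | 0
  27 | 010001001101101010100 | 0 | 0
  28 | 100010011011010101000 | 1 | 1
  29 | 000100110110101010001 | 0 | 0
  30 | 001001101101010100010 | 0 | 1
  31 | 010011011010101000101 | 0 | 0
  32 | 100110110101010001010 | 1 | 0
  33 | 001101101010100010100 | 0 | 0
  34 | 011011010101000101000 | 0 | 0
  35 | 110110101010001010000 | 1 | 1
  36 | 101101010100010100001 | 1 | 1
  37 | 011010101000101000011 | 0 | 1
  38 | 110101010001010000111 | 1 | 0
  39 | 101010100010100001110 | 1 | 0
  40 | 010101000101000011100 | 0 | 0
  41 | 101010001010000111000 | 1 | 1
  42 | 010100010100001110001 | 0 | 0
  43 | 101000101000011100010 | 1 | 0
  44 | 010001010000111000100 | 0 | 0
  45 | 100010100001110001000 | 1 | 1
  46 | 000101000011100010001 | 0 | 0
  47 | 001010000111000100010 | 0 | 1
  48 | 010100001110001000101 | 0 | 0
  49 | 101000011100010001010 | 1 | 0
  50 | 010000111000100010100 | 0 | 0
  51 | 100001110001000101000 | 1 | 1
  52 | 000011100010001010001 | 0 | 0
  53 | 000111000100010100010 | 0 | 1
  54 | 001110001000101000101 | 0 | 0
  55 | 011100010001010001010 | 0 | 1
  56 | 111000100010100010101 | 1 | 1
  57 | 110001000101000101011 | 1 | 0
  58 | 100010001010001010110 | 1 | 0
  59 | 000100010100010101100 | 0 | 0
  60 | 001000101000101011000 | 0 | 0
  61 | 010001010001010110000 | 0 | 0
  62 | 100010100010101100000 | 1 | 1
  63 | 000101000101011000001 | 0 | 0
  64 | 001010001010110000010 | 0 | 1
  65 | 010100010101100000101 | 0 | 0
  66 | 101000101011000001010 | 1 | 0
  67 | 010001010110000010100 | 0 | 0
  68 | 100010101100000101000 | 1 | 1
  69 | 000101011000001010001 | 0 | 0
  70 | 001010110000010100010 | 0 | 1
  71 | 010101100000101000101 | 0 | 0
  72 | 101011000001010001010 | 1 | 0
  73 | 010110000010100010100 | 0 | 0
  74 | 101100000101000101000 | 1 | 1
  75 | 011000001010001010001 | 0 | 0
  76 | 110000010100010100010 | 1 | 0
  77 | 100000101000101000100 | 1 | 1
  78 | 000001010001010001001 | 0 | 0
  79 | 000010100010100010010 | 0 | 1
  80 | 000101000101000100101 | 0 | 0
  81 | 001010001010001001010 | 0 | 1
  82 | 010100010100010010101 | 0 | 0
  83 | 101000101000100101010 | 1 | 0
  84 | 010001010001001010100 | 0 | 0
  85 | 100010100010010101000 | 1 | 1
  86 | 000101000100101010001 | 0 | 0
  87 | 001010001001010100010 | 0 | 1
  88 | 010100010010101000101 | 0 | 0
  89 | 101000100101010001010 | 1 | 0
  90 | 010001001010100010100 | 0 | 0
  91 | 100010010101000101000 | 1 | 1
  92 | 000100101010001010001 | 0 | 0
  93 | 001001010100010100010 | 0 | 1
  94 | 010010101000101000101 | 0 | 0
  95 | 100101010001010001010 | 1 | 0
  96 | 001010100010100010100 | 0 | 0
  97 | 010101000101000101000 | 0 | 0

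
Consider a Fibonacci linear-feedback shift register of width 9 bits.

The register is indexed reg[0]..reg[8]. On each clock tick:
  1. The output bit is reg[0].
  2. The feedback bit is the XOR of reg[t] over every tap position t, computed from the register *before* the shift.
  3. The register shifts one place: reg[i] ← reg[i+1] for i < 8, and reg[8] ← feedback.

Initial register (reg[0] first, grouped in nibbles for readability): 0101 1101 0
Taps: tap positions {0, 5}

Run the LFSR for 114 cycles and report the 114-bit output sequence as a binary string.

k : reg_k → out_k, fb_k
0: 010111010 → 0, fb=1
1: 101110101 → 1, fb=1
2: 011101011 → 0, fb=1
3: 111010111 → 1, fb=1
4: 110101111 → 1, fb=0
5: 101011110 → 1, fb=0
6: 010111100 → 0, fb=1
7: 101111001 → 1, fb=0
8: 011110010 → 0, fb=0
9: 111100100 → 1, fb=1
10: 111001001 → 1, fb=0
11: 110010010 → 1, fb=1
12: 100100101 → 1, fb=1
13: 001001011 → 0, fb=1
14: 010010111 → 0, fb=0
15: 100101110 → 1, fb=0
16: 001011100 → 0, fb=1
17: 010111001 → 0, fb=1
18: 101110011 → 1, fb=1
19: 011100111 → 0, fb=0
20: 111001110 → 1, fb=0
21: 110011100 → 1, fb=0
22: 100111000 → 1, fb=0
23: 001110000 → 0, fb=0
24: 011100000 → 0, fb=0
25: 111000000 → 1, fb=1
26: 110000001 → 1, fb=1
27: 100000011 → 1, fb=1
28: 000000111 → 0, fb=0
29: 000001110 → 0, fb=1
30: 000011101 → 0, fb=1
31: 000111011 → 0, fb=1
32: 001110111 → 0, fb=0
33: 011101110 → 0, fb=1
34: 111011101 → 1, fb=0
35: 110111010 → 1, fb=0
36: 101110100 → 1, fb=1
37: 011101001 → 0, fb=1
38: 111010011 → 1, fb=1
39: 110100111 → 1, fb=1
40: 101001111 → 1, fb=0
41: 010011110 → 0, fb=1
42: 100111101 → 1, fb=0
43: 001111010 → 0, fb=1
44: 011110101 → 0, fb=0
45: 111101010 → 1, fb=0
46: 111010100 → 1, fb=1
47: 110101001 → 1, fb=0
48: 101010010 → 1, fb=1
49: 010100101 → 0, fb=0
50: 101001010 → 1, fb=0
51: 010010100 → 0, fb=0
52: 100101000 → 1, fb=0
53: 001010000 → 0, fb=0
54: 010100000 → 0, fb=0
55: 101000000 → 1, fb=1
56: 010000001 → 0, fb=0
57: 100000010 → 1, fb=1
58: 000000101 → 0, fb=0
59: 000001010 → 0, fb=1
60: 000010101 → 0, fb=0
61: 000101010 → 0, fb=1
62: 001010101 → 0, fb=0
63: 010101010 → 0, fb=1
64: 101010101 → 1, fb=1
65: 010101011 → 0, fb=1
66: 101010111 → 1, fb=1
67: 010101111 → 0, fb=1
68: 101011111 → 1, fb=0
69: 010111110 → 0, fb=1
70: 101111101 → 1, fb=0
71: 011111010 → 0, fb=1
72: 111110101 → 1, fb=1
73: 111101011 → 1, fb=0
74: 111010110 → 1, fb=1
75: 110101101 → 1, fb=0
76: 101011010 → 1, fb=0
77: 010110100 → 0, fb=0
78: 101101000 → 1, fb=0
79: 011010000 → 0, fb=0
80: 110100000 → 1, fb=1
81: 101000001 → 1, fb=1
82: 010000011 → 0, fb=0
83: 100000110 → 1, fb=1
84: 000001101 → 0, fb=1
85: 000011011 → 0, fb=1
86: 000110111 → 0, fb=0
87: 001101110 → 0, fb=1
88: 011011101 → 0, fb=1
89: 110111011 → 1, fb=0
90: 101110110 → 1, fb=1
91: 011101101 → 0, fb=1
92: 111011011 → 1, fb=0
93: 110110110 → 1, fb=1
94: 101101101 → 1, fb=0
95: 011011010 → 0, fb=1
96: 110110101 → 1, fb=1
97: 101101011 → 1, fb=0
98: 011010110 → 0, fb=0
99: 110101100 → 1, fb=0
100: 101011000 → 1, fb=0
101: 010110000 → 0, fb=0
102: 101100000 → 1, fb=1
103: 011000001 → 0, fb=0
104: 110000010 → 1, fb=1
105: 100000101 → 1, fb=1
106: 000001011 → 0, fb=1
107: 000010111 → 0, fb=0
108: 000101110 → 0, fb=1
109: 001011101 → 0, fb=1
110: 010111011 → 0, fb=1
111: 101110111 → 1, fb=1
112: 011101111 → 0, fb=1
113: 111011111 → 1, fb=0

010111010111100100101110011100000011101110100111101010010100000010101010111110101101000001101110110110101100000101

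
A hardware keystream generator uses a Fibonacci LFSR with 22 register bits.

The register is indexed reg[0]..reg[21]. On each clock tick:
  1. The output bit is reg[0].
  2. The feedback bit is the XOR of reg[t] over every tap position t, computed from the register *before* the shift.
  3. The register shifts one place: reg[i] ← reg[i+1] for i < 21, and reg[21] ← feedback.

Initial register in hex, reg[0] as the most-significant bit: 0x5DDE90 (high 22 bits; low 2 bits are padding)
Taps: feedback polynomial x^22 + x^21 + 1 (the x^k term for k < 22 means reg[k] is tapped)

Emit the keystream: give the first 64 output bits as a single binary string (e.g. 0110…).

0101110111011110100100011010010110101100011110110001101100100001

k : reg_k → out_k, fb_k
0: 0101110111011110100100 → 0, fb=0
1: 1011101110111101001000 → 1, fb=1
2: 0111011101111010010001 → 0, fb=1
3: 1110111011110100100011 → 1, fb=0
4: 1101110111101001000110 → 1, fb=1
5: 1011101111010010001101 → 1, fb=0
6: 0111011110100100011010 → 0, fb=0
7: 1110111101001000110100 → 1, fb=1
8: 1101111010010001101001 → 1, fb=0
9: 1011110100100011010010 → 1, fb=1
10: 0111101001000110100101 → 0, fb=1
11: 1111010010001101001011 → 1, fb=0
12: 1110100100011010010110 → 1, fb=1
13: 1101001000110100101101 → 1, fb=0
14: 1010010001101001011010 → 1, fb=1
15: 0100100011010010110101 → 0, fb=1
16: 1001000110100101101011 → 1, fb=0
17: 0010001101001011010110 → 0, fb=0
18: 0100011010010110101100 → 0, fb=0
19: 1000110100101101011000 → 1, fb=1
20: 0001101001011010110001 → 0, fb=1
21: 0011010010110101100011 → 0, fb=1
22: 0110100101101011000111 → 0, fb=1
23: 1101001011010110001111 → 1, fb=0
24: 1010010110101100011110 → 1, fb=1
25: 0100101101011000111101 → 0, fb=1
26: 1001011010110001111011 → 1, fb=0
27: 0010110101100011110110 → 0, fb=0
28: 0101101011000111101100 → 0, fb=0
29: 1011010110001111011000 → 1, fb=1
30: 0110101100011110110001 → 0, fb=1
31: 1101011000111101100011 → 1, fb=0
32: 1010110001111011000110 → 1, fb=1
33: 0101100011110110001101 → 0, fb=1
34: 1011000111101100011011 → 1, fb=0
35: 0110001111011000110110 → 0, fb=0
36: 1100011110110001101100 → 1, fb=1
37: 1000111101100011011001 → 1, fb=0
38: 0001111011000110110010 → 0, fb=0
39: 0011110110001101100100 → 0, fb=0
40: 0111101100011011001000 → 0, fb=0
41: 1111011000110110010000 → 1, fb=1
42: 1110110001101100100001 → 1, fb=0
43: 1101100011011001000010 → 1, fb=1
44: 1011000110110010000101 → 1, fb=0
45: 0110001101100100001010 → 0, fb=0
46: 1100011011001000010100 → 1, fb=1
47: 1000110110010000101001 → 1, fb=0
48: 0001101100100001010010 → 0, fb=0
49: 0011011001000010100100 → 0, fb=0
50: 0110110010000101001000 → 0, fb=0
51: 1101100100001010010000 → 1, fb=1
52: 1011001000010100100001 → 1, fb=0
53: 0110010000101001000010 → 0, fb=0
54: 1100100001010010000100 → 1, fb=1
55: 1001000010100100001001 → 1, fb=0
56: 0010000101001000010010 → 0, fb=0
57: 0100001010010000100100 → 0, fb=0
58: 1000010100100001001000 → 1, fb=1
59: 0000101001000010010001 → 0, fb=1
60: 0001010010000100100011 → 0, fb=1
61: 0010100100001001000111 → 0, fb=1
62: 0101001000010010001111 → 0, fb=1
63: 1010010000100100011111 → 1, fb=0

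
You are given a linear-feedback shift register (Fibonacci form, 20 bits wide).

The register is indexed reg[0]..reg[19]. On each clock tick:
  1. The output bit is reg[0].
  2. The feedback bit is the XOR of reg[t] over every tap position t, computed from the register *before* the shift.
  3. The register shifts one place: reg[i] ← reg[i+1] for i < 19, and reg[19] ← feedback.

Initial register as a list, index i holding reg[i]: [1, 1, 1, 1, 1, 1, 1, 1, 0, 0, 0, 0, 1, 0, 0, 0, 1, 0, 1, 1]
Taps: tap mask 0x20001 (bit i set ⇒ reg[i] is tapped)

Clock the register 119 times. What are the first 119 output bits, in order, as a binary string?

11111111000010001011100011101101001011100100011000010000111110110000000100101010111011011010011001100010100010110000011

tick  register→output (feedback)
  0  11111111000010001011→1 (1)
  1  11111110000100010111→1 (0)
  2  11111100001000101110→1 (0)
  3  11111000010001011100→1 (0)
  4  11110000100010111000→1 (1)
  5  11100001000101110001→1 (1)
  6  11000010001011100011→1 (1)
  7  10000100010111000111→1 (0)
  8  00001000101110001110→0 (1)
  9  00010001011100011101→0 (1)
 10  00100010111000111011→0 (0)
 11  01000101110001110110→0 (1)
 12  10001011100011101101→1 (0)
 13  00010111000111011010→0 (0)
 14  00101110001110110100→0 (1)
 15  01011100011101101001→0 (0)
 16  10111000111011010010→1 (1)
 17  01110001110110100101→0 (1)
 18  11100011101101001011→1 (1)
 19  11000111011010010111→1 (0)
 20  10001110110100101110→1 (0)
 21  00011101101001011100→0 (1)
 22  00111011010010111001→0 (0)
 23  01110110100101110010→0 (0)
 24  11101101001011100100→1 (0)
 25  11011010010111001000→1 (1)
 26  10110100101110010001→1 (1)
 27  01101001011100100011→0 (0)
 28  11010010111001000110→1 (0)
 29  10100101110010001100→1 (0)
 30  01001011100100011000→0 (0)
 31  10010111001000110000→1 (1)
 32  00101110010001100001→0 (0)
 33  01011100100011000010→0 (0)
 34  10111001000110000100→1 (0)
 35  01110010001100001000→0 (0)
 36  11100100011000010000→1 (1)
 37  11001000110000100001→1 (1)
 38  10010001100001000011→1 (1)
 39  00100011000010000111→0 (1)
 40  01000110000100001111→0 (1)
 41  10001100001000011111→1 (0)
 42  00011000010000111110→0 (1)
 43  00110000100001111101→0 (1)
 44  01100001000011111011→0 (0)
 45  11000010000111110110→1 (0)
 46  10000100001111101100→1 (0)
 47  00001000011111011000→0 (0)
 48  00010000111110110000→0 (0)
 49  00100001111101100000→0 (0)
 50  01000011111011000000→0 (0)
 51  10000111110110000000→1 (1)
 52  00001111101100000001→0 (0)
 53  00011111011000000010→0 (0)
 54  00111110110000000100→0 (1)
 55  01111101100000001001→0 (0)
 56  11111011000000010010→1 (1)
 57  11110110000000100101→1 (0)
 58  11101100000001001010→1 (1)
 59  11011000000010010101→1 (0)
 60  10110000000100101010→1 (1)
 61  01100000001001010101→0 (1)
 62  11000000010010101011→1 (1)
 63  10000000100101010111→1 (0)
 64  00000001001010101110→0 (1)
 65  00000010010101011101→0 (1)
 66  00000100101010111011→0 (0)
 67  00001001010101110110→0 (1)
 68  00010010101011101101→0 (1)
 69  00100101010111011011→0 (0)
 70  01001010101110110110→0 (1)
 71  10010101011101101101→1 (0)
 72  00101010111011011010→0 (0)
 73  01010101110110110100→0 (1)
 74  10101011101101101001→1 (1)
 75  01010111011011010011→0 (0)
 76  10101110110110100110→1 (0)
 77  01011101101101001100→0 (1)
 78  10111011011010011001→1 (1)
 79  01110110110100110011→0 (0)
 80  11101101101001100110→1 (0)
 81  11011011010011001100→1 (0)
 82  10110110100110011000→1 (1)
 83  01101101001100110001→0 (0)
 84  11011010011001100010→1 (1)
 85  10110100110011000101→1 (0)
 86  01101001100110001010→0 (0)
 87  11010011001100010100→1 (0)
 88  10100110011000101000→1 (1)
 89  01001100110001010001→0 (0)
 90  10011001100010100010→1 (1)
 91  00110011000101000101→0 (1)
 92  01100110001010001011→0 (0)
 93  11001100010100010110→1 (0)
 94  10011000101000101100→1 (0)
 95  00110001010001011000→0 (0)
 96  01100010100010110000→0 (0)
 97  11000101000101100000→1 (1)
 98  10001010001011000001→1 (1)
 99  00010100010110000011→0 (0)
100  00101000101100000110→0 (1)
101  01010001011000001101→0 (1)
102  10100010110000011011→1 (1)
103  01000101100000110111→0 (1)
104  10001011000001101111→1 (0)
105  00010110000011011110→0 (1)
106  00101100000110111101→0 (1)
107  01011000001101111011→0 (0)
108  10110000011011110110→1 (0)
109  01100000110111101100→0 (1)
110  11000001101111011001→1 (1)
111  10000011011110110011→1 (1)
112  00000110111101100111→0 (1)
113  00001101111011001111→0 (1)
114  00011011110110011111→0 (1)
115  00110111101100111111→0 (1)
116  01101111011001111111→0 (1)
117  11011110110011111111→1 (0)
118  10111101100111111110→1 (0)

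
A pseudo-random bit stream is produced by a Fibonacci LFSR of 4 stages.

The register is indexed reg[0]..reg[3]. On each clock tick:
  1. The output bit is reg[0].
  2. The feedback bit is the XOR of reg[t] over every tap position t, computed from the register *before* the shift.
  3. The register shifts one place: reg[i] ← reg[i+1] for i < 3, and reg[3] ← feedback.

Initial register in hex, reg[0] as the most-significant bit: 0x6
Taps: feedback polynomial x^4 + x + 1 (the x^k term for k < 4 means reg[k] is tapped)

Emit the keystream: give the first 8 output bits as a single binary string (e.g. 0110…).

tick  register→output (feedback)
  0  0110→0 (1)
  1  1101→1 (0)
  2  1010→1 (1)
  3  0101→0 (1)
  4  1011→1 (1)
  5  0111→0 (1)
  6  1111→1 (0)
  7  1110→1 (0)

01101011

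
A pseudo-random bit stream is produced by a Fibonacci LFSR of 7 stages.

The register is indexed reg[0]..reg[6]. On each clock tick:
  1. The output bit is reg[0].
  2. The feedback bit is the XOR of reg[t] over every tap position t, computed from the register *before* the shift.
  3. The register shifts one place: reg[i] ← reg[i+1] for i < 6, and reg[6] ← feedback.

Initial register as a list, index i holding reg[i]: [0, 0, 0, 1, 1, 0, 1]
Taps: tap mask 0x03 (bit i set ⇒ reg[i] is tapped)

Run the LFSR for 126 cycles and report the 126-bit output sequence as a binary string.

step | reg (before) | out | fb
   0 | 0001101 | 0 | 0
   1 | 0011010 | 0 | 0
   2 | 0110100 | 0 | 1
   3 | 1101001 | 1 | 0
   4 | 1010010 | 1 | 1
   5 | 0100101 | 0 | 1
   6 | 1001011 | 1 | 1
   7 | 0010111 | 0 | 0
   8 | 0101110 | 0 | 1
   9 | 1011101 | 1 | 1
  10 | 0111011 | 0 | 1
  11 | 1110111 | 1 | 0
  12 | 1101110 | 1 | 0
  13 | 1011100 | 1 | 1
  14 | 0111001 | 0 | 1
  15 | 1110011 | 1 | 0
  16 | 1100110 | 1 | 0
  17 | 1001100 | 1 | 1
  18 | 0011001 | 0 | 0
  19 | 0110010 | 0 | 1
  20 | 1100101 | 1 | 0
  21 | 1001010 | 1 | 1
  22 | 0010101 | 0 | 0
  23 | 0101010 | 0 | 1
  24 | 1010101 | 1 | 1
  25 | 0101011 | 0 | 1
  26 | 1010111 | 1 | 1
  27 | 0101111 | 0 | 1
  28 | 1011111 | 1 | 1
  29 | 0111111 | 0 | 1
  30 | 1111111 | 1 | 0
  31 | 1111110 | 1 | 0
  32 | 1111100 | 1 | 0
  33 | 1111000 | 1 | 0
  34 | 1110000 | 1 | 0
  35 | 1100000 | 1 | 0
  36 | 1000000 | 1 | 1
  37 | 0000001 | 0 | 0
  38 | 0000010 | 0 | 0
  39 | 0000100 | 0 | 0
  40 | 0001000 | 0 | 0
  41 | 0010000 | 0 | 0
  42 | 0100000 | 0 | 1
  43 | 1000001 | 1 | 1
  44 | 0000011 | 0 | 0
  45 | 0000110 | 0 | 0
  46 | 0001100 | 0 | 0
  47 | 0011000 | 0 | 0
  48 | 0110000 | 0 | 1
  49 | 1100001 | 1 | 0
  50 | 1000010 | 1 | 1
  51 | 0000101 | 0 | 0
  52 | 0001010 | 0 | 0
  53 | 0010100 | 0 | 0
  54 | 0101000 | 0 | 1
  55 | 1010001 | 1 | 1
  56 | 0100011 | 0 | 1
  57 | 1000111 | 1 | 1
  58 | 0001111 | 0 | 0
  59 | 0011110 | 0 | 0
  60 | 0111100 | 0 | 1
  61 | 1111001 | 1 | 0
  62 | 1110010 | 1 | 0
  63 | 1100100 | 1 | 0
  64 | 1001000 | 1 | 1
  65 | 0010001 | 0 | 0
  66 | 0100010 | 0 | 1
  67 | 1000101 | 1 | 1
  68 | 0001011 | 0 | 0
  69 | 0010110 | 0 | 0
  70 | 0101100 | 0 | 1
  71 | 1011001 | 1 | 1
  72 | 0110011 | 0 | 1
  73 | 1100111 | 1 | 0
  74 | 1001110 | 1 | 1
  75 | 0011101 | 0 | 0
  76 | 0111010 | 0 | 1
  77 | 1110101 | 1 | 0
  78 | 1101010 | 1 | 0
  79 | 1010100 | 1 | 1
  80 | 0101001 | 0 | 1
  81 | 1010011 | 1 | 1
  82 | 0100111 | 0 | 1
  83 | 1001111 | 1 | 1
  84 | 0011111 | 0 | 0
  85 | 0111110 | 0 | 1
  86 | 1111101 | 1 | 0
  87 | 1111010 | 1 | 0
  88 | 1110100 | 1 | 0
  89 | 1101000 | 1 | 0
  90 | 1010000 | 1 | 1
  91 | 0100001 | 0 | 1
  92 | 1000011 | 1 | 1
  93 | 0000111 | 0 | 0
  94 | 0001110 | 0 | 0
  95 | 0011100 | 0 | 0
  96 | 0111000 | 0 | 1
  97 | 1110001 | 1 | 0
  98 | 1100010 | 1 | 0
  99 | 1000100 | 1 | 1
 100 | 0001001 | 0 | 0
 101 | 0010010 | 0 | 0
 102 | 0100100 | 0 | 1
 103 | 1001001 | 1 | 1
 104 | 0010011 | 0 | 0
 105 | 0100110 | 0 | 1
 106 | 1001101 | 1 | 1
 107 | 0011011 | 0 | 0
 108 | 0110110 | 0 | 1
 109 | 1101101 | 1 | 0
 110 | 1011010 | 1 | 1
 111 | 0110101 | 0 | 1
 112 | 1101011 | 1 | 0
 113 | 1010110 | 1 | 1
 114 | 0101101 | 0 | 1
 115 | 1011011 | 1 | 1
 116 | 0110111 | 0 | 1
 117 | 1101111 | 1 | 0
 118 | 1011110 | 1 | 1
 119 | 0111101 | 0 | 1
 120 | 1111011 | 1 | 0
 121 | 1110110 | 1 | 0
 122 | 1101100 | 1 | 0
 123 | 1011000 | 1 | 1
 124 | 0110001 | 0 | 1
 125 | 1100011 | 1 | 0

000110100101110111001100101010111111100000010000011000010100011110010001011001110101001111101000011100010010011011010110111101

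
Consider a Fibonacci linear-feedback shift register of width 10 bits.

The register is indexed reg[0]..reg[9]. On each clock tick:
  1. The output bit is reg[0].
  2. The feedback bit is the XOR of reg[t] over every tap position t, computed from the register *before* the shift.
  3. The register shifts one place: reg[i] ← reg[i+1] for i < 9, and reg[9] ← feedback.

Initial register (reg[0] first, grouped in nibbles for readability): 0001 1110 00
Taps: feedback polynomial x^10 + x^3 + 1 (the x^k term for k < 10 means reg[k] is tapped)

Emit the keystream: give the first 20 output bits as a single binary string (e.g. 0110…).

k : reg_k → out_k, fb_k
0: 0001111000 → 0, fb=1
1: 0011110001 → 0, fb=1
2: 0111100011 → 0, fb=1
3: 1111000111 → 1, fb=0
4: 1110001110 → 1, fb=1
5: 1100011101 → 1, fb=1
6: 1000111011 → 1, fb=1
7: 0001110111 → 0, fb=1
8: 0011101111 → 0, fb=1
9: 0111011111 → 0, fb=1
10: 1110111111 → 1, fb=1
11: 1101111111 → 1, fb=0
12: 1011111110 → 1, fb=0
13: 0111111100 → 0, fb=1
14: 1111111001 → 1, fb=0
15: 1111110010 → 1, fb=0
16: 1111100100 → 1, fb=0
17: 1111001000 → 1, fb=0
18: 1110010000 → 1, fb=1
19: 1100100001 → 1, fb=1

00011110001110111111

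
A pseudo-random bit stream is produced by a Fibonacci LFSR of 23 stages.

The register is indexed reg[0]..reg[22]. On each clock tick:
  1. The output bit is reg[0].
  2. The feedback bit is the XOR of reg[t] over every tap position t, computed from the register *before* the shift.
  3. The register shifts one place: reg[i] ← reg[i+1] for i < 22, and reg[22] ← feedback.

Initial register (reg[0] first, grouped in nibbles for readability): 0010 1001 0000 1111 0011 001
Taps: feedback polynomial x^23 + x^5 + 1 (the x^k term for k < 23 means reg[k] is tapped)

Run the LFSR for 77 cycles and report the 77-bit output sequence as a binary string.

tick  register→output (feedback)
  0  00101001000011110011001→0 (0)
  1  01010010000111100110010→0 (0)
  2  10100100001111001100100→1 (0)
  3  01001000011110011001000→0 (0)
  4  10010000111100110010000→1 (1)
  5  00100001111001100100001→0 (0)
  6  01000011110011001000010→0 (0)
  7  10000111100110010000100→1 (0)
  8  00001111001100100001000→0 (1)
  9  00011110011001000010001→0 (1)
 10  00111100110010000100011→0 (1)
 11  01111001100100001000111→0 (0)
 12  11110011001000010001110→1 (1)
 13  11100110010000100011101→1 (0)
 14  11001100100001000111010→1 (0)
 15  10011001000010001110100→1 (1)
 16  00110010000100011101001→0 (0)
 17  01100100001000111010010→0 (1)
 18  11001000010001110100101→1 (1)
 19  10010000100011101001011→1 (1)
 20  00100001000111010010111→0 (0)
 21  01000010001110100101110→0 (0)
 22  10000100011101001011100→1 (0)
 23  00001000111010010111000→0 (0)
 24  00010001110100101110000→0 (0)
 25  00100011101001011100000→0 (0)
 26  01000111010010111000000→0 (1)
 27  10001110100101110000001→1 (0)
 28  00011101001011100000010→0 (1)
 29  00111010010111000000101→0 (0)
 30  01110100101110000001010→0 (1)
 31  11101001011100000010101→1 (1)
 32  11010010111000000101011→1 (1)
 33  10100101110000001010111→1 (0)
 34  01001011100000010101110→0 (0)
 35  10010111000000101011100→1 (0)
 36  00101110000001010111000→0 (1)
 37  01011100000010101110001→0 (1)
 38  10111000000101011100011→1 (1)
 39  01110000001010111000111→0 (0)
 40  11100000010101110001110→1 (1)
 41  11000000101011100011101→1 (1)
 42  10000001010111000111011→1 (1)
 43  00000010101110001110111→0 (0)
 44  00000101011100011101110→0 (1)
 45  00001010111000111011101→0 (0)
 46  00010101110001110111010→0 (1)
 47  00101011100011101110101→0 (0)
 48  01010111000111011101010→0 (1)
 49  10101110001110111010101→1 (0)
 50  01011100011101110101010→0 (1)
 51  10111000111011101010101→1 (1)
 52  01110001110111010101011→0 (0)
 53  11100011101110101010110→1 (1)
 54  11000111011101010101101→1 (0)
 55  10001110111010101011010→1 (0)
 56  00011101110101010110100→0 (1)
 57  00111011101010101101001→0 (0)
 58  01110111010101011010010→0 (1)
 59  11101110101010110100101→1 (0)
 60  11011101010101101001010→1 (0)
 61  10111010101011010010100→1 (1)
 62  01110101010110100101001→0 (1)
 63  11101010101101001010011→1 (1)
 64  11010101011010010100111→1 (0)
 65  10101010110100101001110→1 (1)
 66  01010101101001010011101→0 (1)
 67  10101011010010100111011→1 (1)
 68  01010110100101001110111→0 (1)
 69  10101101001010011101111→1 (0)
 70  01011010010100111011110→0 (0)
 71  10110100101001110111100→1 (0)
 72  01101001010011101111000→0 (0)
 73  11010010100111011110000→1 (1)
 74  10100101001110111100001→1 (0)
 75  01001010011101111000010→0 (0)
 76  10010100111011110000100→1 (0)

00101001000011110011001000010001110100101110000001010111000111011101010101101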